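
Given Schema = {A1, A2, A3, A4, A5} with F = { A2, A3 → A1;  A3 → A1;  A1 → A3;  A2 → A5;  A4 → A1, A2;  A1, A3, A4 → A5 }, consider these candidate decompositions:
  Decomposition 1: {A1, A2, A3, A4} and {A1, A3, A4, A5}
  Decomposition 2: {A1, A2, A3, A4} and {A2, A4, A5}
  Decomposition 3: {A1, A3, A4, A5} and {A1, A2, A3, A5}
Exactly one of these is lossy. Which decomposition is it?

Decomposition 1: common = {A1, A3, A4}, closure = {A1, A2, A3, A4, A5} → lossless.
Decomposition 2: common = {A2, A4}, closure = {A1, A2, A3, A4, A5} → lossless.
Decomposition 3: common = {A1, A3, A5}, closure = {A1, A3, A5} → lossy.

Decomposition 3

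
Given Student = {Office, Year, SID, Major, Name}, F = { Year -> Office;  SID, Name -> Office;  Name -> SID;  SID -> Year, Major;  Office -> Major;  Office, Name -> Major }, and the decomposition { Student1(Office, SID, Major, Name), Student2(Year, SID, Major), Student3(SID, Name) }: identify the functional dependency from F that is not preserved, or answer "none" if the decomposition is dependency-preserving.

Year -> Office

Check Year → Office: no single fragment contains all of {Office, Year}, and the restricted closure of {Year} across the fragments never reaches {Office}.
SID, Name → Office is preserved.
Name → SID is preserved.
SID → Year, Major is preserved.
Office → Major is preserved.
Office, Name → Major is preserved.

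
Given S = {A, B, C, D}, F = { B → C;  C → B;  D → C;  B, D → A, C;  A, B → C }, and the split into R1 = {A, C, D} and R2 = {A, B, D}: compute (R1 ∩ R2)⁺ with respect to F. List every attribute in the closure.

A, B, C, D

R1 ∩ R2 = {A, D}.
D → C applies, adding C
C → B applies, adding B
Closure: {A, B, C, D}.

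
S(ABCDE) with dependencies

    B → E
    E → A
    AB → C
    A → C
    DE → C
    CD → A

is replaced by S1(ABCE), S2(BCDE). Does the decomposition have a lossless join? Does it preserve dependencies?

lossless but not dependency-preserving

Lossless test: (BCE)⁺ = {ABCE}, which contains all of one fragment — lossless.
Dependency preservation: the restricted closure of {CD} across the fragments never reaches {A}, so CD → A cannot be enforced without a join — not preserved.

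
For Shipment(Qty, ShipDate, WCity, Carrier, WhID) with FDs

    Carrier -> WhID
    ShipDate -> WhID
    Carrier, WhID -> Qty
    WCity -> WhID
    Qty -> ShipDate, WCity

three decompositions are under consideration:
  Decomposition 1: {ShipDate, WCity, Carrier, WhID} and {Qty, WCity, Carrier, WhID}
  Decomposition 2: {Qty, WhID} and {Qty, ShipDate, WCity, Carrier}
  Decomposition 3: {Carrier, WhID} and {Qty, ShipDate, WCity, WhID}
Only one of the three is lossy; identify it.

Decomposition 3

Decomposition 1: common = {WCity, Carrier, WhID}, closure = {Qty, ShipDate, WCity, Carrier, WhID} → lossless.
Decomposition 2: common = {Qty}, closure = {Qty, ShipDate, WCity, WhID} → lossless.
Decomposition 3: common = {WhID}, closure = {WhID} → lossy.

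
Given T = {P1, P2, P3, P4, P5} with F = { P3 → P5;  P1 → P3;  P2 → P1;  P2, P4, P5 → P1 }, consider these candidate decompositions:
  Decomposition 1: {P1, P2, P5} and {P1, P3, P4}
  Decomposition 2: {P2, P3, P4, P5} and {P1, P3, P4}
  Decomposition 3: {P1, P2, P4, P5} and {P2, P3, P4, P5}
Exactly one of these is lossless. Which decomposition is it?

Decomposition 3

Decomposition 1: common = {P1}, closure = {P1, P3, P5} → lossy.
Decomposition 2: common = {P3, P4}, closure = {P3, P4, P5} → lossy.
Decomposition 3: common = {P2, P4, P5}, closure = {P1, P2, P3, P4, P5} → lossless.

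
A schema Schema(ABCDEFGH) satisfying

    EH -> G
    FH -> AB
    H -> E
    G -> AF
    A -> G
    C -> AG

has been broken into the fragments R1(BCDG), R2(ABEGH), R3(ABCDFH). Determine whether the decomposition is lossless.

Chase test. Columns are ABCDEFGH; row i has aⱼ where attribute j ∈ Ri, else bᵢⱼ.
Initial tableau (one row per fragment):
  row 1: b11 a2 a3 a4 b15 b16 a7 b18
  row 2: a1 a2 b23 b24 a5 b26 a7 a8
  row 3: a1 a2 a3 a4 b35 a6 b37 a8
Rows 2 and 3 agree on H; apply H→E and equate their E entries.
Rows 1 and 2 agree on G; apply G→AF and equate their AF entries.
Rows 1 and 3 agree on A; apply A→G and equate their G entries.
Rows 1 and 3 agree on G; apply G→AF and equate their AF entries.
Row 3 is now all distinguished symbols — the join is lossless.

Yes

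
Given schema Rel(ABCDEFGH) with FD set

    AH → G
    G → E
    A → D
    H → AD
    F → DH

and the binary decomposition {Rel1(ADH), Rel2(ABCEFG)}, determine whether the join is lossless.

No

Common attributes: Rel1 ∩ Rel2 = {A}.
Closure of {A}: A → D applies, adding D. So (A)⁺ = {AD}.
The closure contains neither all of Rel1 = {ADH} nor all of Rel2 = {ABCEFG}, so the common attributes are not a superkey of either fragment. The join is lossy.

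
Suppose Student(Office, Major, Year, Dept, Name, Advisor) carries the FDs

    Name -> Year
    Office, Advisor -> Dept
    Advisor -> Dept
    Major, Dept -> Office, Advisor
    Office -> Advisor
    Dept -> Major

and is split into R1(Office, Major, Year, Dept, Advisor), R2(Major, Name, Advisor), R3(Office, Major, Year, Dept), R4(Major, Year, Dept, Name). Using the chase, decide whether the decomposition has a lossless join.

Chase test. Columns are Office, Major, Year, Dept, Name, Advisor; row i has aⱼ where attribute j ∈ Ri, else bᵢⱼ.
Initial tableau (one row per fragment):
  row 1: a1 a2 a3 a4 b15 a6
  row 2: b21 a2 b23 b24 a5 a6
  row 3: a1 a2 a3 a4 b35 b36
  row 4: b41 a2 a3 a4 a5 b46
Rows 2 and 4 agree on Name; apply Name→Year and equate their Year entries.
Rows 1 and 2 agree on Advisor; apply Advisor→Dept and equate their Dept entries.
Rows 1 and 2 agree on Major, Dept; apply Major, Dept→Office, Advisor and equate their Office, Advisor entries.
Rows 1 and 3 agree on Major, Dept; apply Major, Dept→Office, Advisor and equate their Office, Advisor entries.
Rows 1 and 4 agree on Major, Dept; apply Major, Dept→Office, Advisor and equate their Office, Advisor entries.
Row 2 is now all distinguished symbols — the join is lossless.

Yes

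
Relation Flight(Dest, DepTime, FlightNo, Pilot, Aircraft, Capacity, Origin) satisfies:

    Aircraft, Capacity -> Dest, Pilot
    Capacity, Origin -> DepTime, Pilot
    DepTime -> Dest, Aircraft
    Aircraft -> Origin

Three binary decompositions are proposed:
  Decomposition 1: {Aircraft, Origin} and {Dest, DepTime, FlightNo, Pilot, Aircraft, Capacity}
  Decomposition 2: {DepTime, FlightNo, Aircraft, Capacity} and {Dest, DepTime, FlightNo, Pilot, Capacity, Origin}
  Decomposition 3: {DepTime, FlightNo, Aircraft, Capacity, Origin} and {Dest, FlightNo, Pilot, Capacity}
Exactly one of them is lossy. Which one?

Decomposition 3

Decomposition 1: common = {Aircraft}, closure = {Aircraft, Origin} → lossless.
Decomposition 2: common = {DepTime, FlightNo, Capacity}, closure = {Dest, DepTime, FlightNo, Pilot, Aircraft, Capacity, Origin} → lossless.
Decomposition 3: common = {FlightNo, Capacity}, closure = {FlightNo, Capacity} → lossy.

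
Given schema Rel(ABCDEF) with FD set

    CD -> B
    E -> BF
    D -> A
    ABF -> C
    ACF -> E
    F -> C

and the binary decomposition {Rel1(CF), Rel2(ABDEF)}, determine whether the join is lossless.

Yes

Common attributes: Rel1 ∩ Rel2 = {F}.
Closure of {F}: F → C applies, adding C. So (F)⁺ = {CF}.
This closure contains every attribute of Rel1, so Rel1 ∩ Rel2 → Rel1. The join is lossless.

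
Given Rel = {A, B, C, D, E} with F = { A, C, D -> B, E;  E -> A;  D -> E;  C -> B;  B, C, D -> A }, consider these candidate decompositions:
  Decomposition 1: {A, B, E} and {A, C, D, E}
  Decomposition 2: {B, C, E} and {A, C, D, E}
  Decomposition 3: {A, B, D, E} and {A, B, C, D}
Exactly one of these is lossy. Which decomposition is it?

Decomposition 1: common = {A, E}, closure = {A, E} → lossy.
Decomposition 2: common = {C, E}, closure = {A, B, C, E} → lossless.
Decomposition 3: common = {A, B, D}, closure = {A, B, D, E} → lossless.

Decomposition 1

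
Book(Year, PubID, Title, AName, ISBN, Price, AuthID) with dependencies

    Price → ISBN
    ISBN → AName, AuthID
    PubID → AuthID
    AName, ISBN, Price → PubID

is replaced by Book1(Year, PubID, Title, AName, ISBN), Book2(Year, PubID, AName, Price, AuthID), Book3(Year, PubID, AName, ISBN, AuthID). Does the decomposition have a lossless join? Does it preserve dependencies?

Lossless test (chase): Rows 1 and 3 agree on ISBN; apply ISBN→AName, AuthID and equate their AName, AuthID entries. No row becomes fully distinguished — the join is lossy.
Dependency preservation: the restricted closure of {Price} across the fragments never reaches {ISBN}, so Price → ISBN cannot be enforced without a join — not preserved.

lossy and not dependency-preserving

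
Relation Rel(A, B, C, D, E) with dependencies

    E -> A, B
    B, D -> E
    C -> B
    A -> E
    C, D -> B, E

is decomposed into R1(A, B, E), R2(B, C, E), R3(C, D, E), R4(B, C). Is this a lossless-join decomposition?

Yes

Chase test. Columns are A, B, C, D, E; row i has aⱼ where attribute j ∈ Ri, else bᵢⱼ.
Initial tableau (one row per fragment):
  row 1: a1 a2 b13 b14 a5
  row 2: b21 a2 a3 b24 a5
  row 3: b31 b32 a3 a4 a5
  row 4: b41 a2 a3 b44 b45
Rows 1 and 2 agree on E; apply E→A, B and equate their A, B entries.
Rows 1 and 3 agree on E; apply E→A, B and equate their A, B entries.
Row 3 is now all distinguished symbols — the join is lossless.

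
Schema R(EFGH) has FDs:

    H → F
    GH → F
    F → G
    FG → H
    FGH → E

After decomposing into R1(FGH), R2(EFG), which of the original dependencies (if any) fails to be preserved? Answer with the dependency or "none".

none

H → F lies within R1.
GH → F lies within R1.
F → G lies within R1.
FG → H lies within R1.
FGH → E: restricted closure across fragments reaches E.
Every dependency is enforceable on the fragments, so the decomposition is dependency-preserving.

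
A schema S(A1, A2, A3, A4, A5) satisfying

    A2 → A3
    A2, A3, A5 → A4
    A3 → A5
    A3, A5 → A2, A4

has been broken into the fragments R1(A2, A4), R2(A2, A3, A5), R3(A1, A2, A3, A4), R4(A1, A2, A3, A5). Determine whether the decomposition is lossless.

Yes

Chase test. Columns are A1, A2, A3, A4, A5; row i has aⱼ where attribute j ∈ Ri, else bᵢⱼ.
Initial tableau (one row per fragment):
  row 1: b11 a2 b13 a4 b15
  row 2: b21 a2 a3 b24 a5
  row 3: a1 a2 a3 a4 b35
  row 4: a1 a2 a3 b44 a5
Rows 1 and 2 agree on A2; apply A2→A3 and equate their A3 entries.
Rows 2 and 4 agree on A2, A3, A5; apply A2, A3, A5→A4 and equate their A4 entries.
Rows 1 and 2 agree on A3; apply A3→A5 and equate their A5 entries.
Rows 1 and 3 agree on A3; apply A3→A5 and equate their A5 entries.
Rows 1 and 2 agree on A3, A5; apply A3, A5→A2, A4 and equate their A2, A4 entries.
Row 3 is now all distinguished symbols — the join is lossless.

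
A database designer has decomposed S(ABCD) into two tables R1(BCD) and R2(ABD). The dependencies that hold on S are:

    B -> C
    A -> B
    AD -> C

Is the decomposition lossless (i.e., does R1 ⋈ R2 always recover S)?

Yes

Common attributes: R1 ∩ R2 = {BD}.
Closure of {BD}: B → C applies, adding C. So (BD)⁺ = {BCD}.
This closure contains every attribute of R1, so R1 ∩ R2 → R1. The join is lossless.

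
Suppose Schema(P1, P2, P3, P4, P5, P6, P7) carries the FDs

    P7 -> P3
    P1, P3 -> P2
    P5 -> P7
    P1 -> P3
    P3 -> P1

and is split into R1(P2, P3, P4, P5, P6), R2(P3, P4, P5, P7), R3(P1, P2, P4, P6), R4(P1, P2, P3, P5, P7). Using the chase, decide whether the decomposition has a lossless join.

Chase test. Columns are P1, P2, P3, P4, P5, P6, P7; row i has aⱼ where attribute j ∈ Ri, else bᵢⱼ.
Initial tableau (one row per fragment):
  row 1: b11 a2 a3 a4 a5 a6 b17
  row 2: b21 b22 a3 a4 a5 b26 a7
  row 3: a1 a2 b33 a4 b35 a6 b37
  row 4: a1 a2 a3 b44 a5 b46 a7
Rows 1 and 2 agree on P5; apply P5→P7 and equate their P7 entries.
Rows 3 and 4 agree on P1; apply P1→P3 and equate their P3 entries.
Rows 1 and 2 agree on P3; apply P3→P1 and equate their P1 entries.
Rows 1 and 3 agree on P3; apply P3→P1 and equate their P1 entries.
Rows 1 and 2 agree on P1, P3; apply P1, P3→P2 and equate their P2 entries.
Row 1 is now all distinguished symbols — the join is lossless.

Yes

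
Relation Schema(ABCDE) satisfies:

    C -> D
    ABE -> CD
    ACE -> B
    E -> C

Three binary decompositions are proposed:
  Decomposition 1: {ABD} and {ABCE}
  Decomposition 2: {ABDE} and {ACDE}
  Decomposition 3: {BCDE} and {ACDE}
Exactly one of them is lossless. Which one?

Decomposition 2

Decomposition 1: common = {AB}, closure = {AB} → lossy.
Decomposition 2: common = {ADE}, closure = {ABCDE} → lossless.
Decomposition 3: common = {CDE}, closure = {CDE} → lossy.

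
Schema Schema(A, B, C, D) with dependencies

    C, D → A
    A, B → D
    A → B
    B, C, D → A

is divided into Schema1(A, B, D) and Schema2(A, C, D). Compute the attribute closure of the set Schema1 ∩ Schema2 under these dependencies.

A, B, D

Schema1 ∩ Schema2 = {A, D}.
A → B applies, adding B
Closure: {A, B, D}.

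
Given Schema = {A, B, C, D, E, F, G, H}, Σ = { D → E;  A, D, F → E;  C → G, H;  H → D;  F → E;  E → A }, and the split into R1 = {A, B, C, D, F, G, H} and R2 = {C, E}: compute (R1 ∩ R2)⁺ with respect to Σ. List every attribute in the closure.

A, C, D, E, G, H

R1 ∩ R2 = {C}.
C → G, H applies, adding G, H
H → D applies, adding D
D → E applies, adding E
E → A applies, adding A
Closure: {A, C, D, E, G, H}.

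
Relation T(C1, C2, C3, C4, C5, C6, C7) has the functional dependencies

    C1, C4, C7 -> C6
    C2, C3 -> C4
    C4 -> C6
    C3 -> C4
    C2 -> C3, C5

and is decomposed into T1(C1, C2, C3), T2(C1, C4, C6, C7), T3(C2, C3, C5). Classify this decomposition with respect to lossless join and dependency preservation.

Lossless test (chase): Rows 1 and 3 agree on C2, C3; apply C2, C3→C4 and equate their C4 entries. Rows 1 and 3 agree on C4; apply C4→C6 and equate their C6 entries. Rows 1 and 3 agree on C2; apply C2→C3, C5 and equate their C3, C5 entries. No row becomes fully distinguished — the join is lossy.
Dependency preservation: the restricted closure of {C2, C3} across the fragments never reaches {C4}, so C2, C3 → C4 cannot be enforced without a join — not preserved.

lossy and not dependency-preserving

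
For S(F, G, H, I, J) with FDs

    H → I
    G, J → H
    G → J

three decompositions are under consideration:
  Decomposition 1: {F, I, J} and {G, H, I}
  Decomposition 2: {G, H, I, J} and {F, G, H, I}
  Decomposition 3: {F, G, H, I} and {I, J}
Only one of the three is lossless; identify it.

Decomposition 2

Decomposition 1: common = {I}, closure = {I} → lossy.
Decomposition 2: common = {G, H, I}, closure = {G, H, I, J} → lossless.
Decomposition 3: common = {I}, closure = {I} → lossy.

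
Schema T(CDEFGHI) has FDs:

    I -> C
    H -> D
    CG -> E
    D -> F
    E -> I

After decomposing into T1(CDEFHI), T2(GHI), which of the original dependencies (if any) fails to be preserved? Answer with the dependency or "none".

Check CG → E: no single fragment contains all of {CEG}, and the restricted closure of {CG} across the fragments never reaches {E}.
I → C is preserved.
H → D is preserved.
D → F is preserved.
E → I is preserved.

CG -> E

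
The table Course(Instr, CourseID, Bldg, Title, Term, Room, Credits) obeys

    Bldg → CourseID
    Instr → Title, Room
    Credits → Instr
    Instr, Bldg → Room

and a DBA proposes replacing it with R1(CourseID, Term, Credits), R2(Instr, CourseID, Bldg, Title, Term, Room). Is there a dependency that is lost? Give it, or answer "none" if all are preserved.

Check Credits → Instr: no single fragment contains all of {Instr, Credits}, and the restricted closure of {Credits} across the fragments never reaches {Instr}.
Bldg → CourseID is preserved.
Instr → Title, Room is preserved.
Instr, Bldg → Room is preserved.

Credits → Instr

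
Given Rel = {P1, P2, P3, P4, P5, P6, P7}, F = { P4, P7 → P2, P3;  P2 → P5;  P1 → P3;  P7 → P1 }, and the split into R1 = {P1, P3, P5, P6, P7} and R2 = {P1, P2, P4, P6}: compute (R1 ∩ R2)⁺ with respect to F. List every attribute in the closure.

R1 ∩ R2 = {P1, P6}.
P1 → P3 applies, adding P3
Closure: {P1, P3, P6}.

P1, P3, P6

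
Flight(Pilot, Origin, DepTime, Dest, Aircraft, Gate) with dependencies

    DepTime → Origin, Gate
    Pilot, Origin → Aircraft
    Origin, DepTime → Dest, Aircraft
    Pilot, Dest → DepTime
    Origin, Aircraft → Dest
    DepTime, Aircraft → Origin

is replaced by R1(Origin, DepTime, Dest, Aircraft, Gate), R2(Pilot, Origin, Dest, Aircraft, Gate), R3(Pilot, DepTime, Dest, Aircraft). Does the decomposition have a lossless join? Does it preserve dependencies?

lossless and dependency-preserving

Lossless test (chase): Rows 1 and 3 agree on DepTime; apply DepTime→Origin, Gate and equate their Origin, Gate entries. Rows 2 and 3 agree on Pilot, Dest; apply Pilot, Dest→DepTime and equate their DepTime entries. Row 2 is now all distinguished symbols — the join is lossless.
Dependency preservation: every FD's attributes lie within a single fragment, so each can be enforced locally — preserved.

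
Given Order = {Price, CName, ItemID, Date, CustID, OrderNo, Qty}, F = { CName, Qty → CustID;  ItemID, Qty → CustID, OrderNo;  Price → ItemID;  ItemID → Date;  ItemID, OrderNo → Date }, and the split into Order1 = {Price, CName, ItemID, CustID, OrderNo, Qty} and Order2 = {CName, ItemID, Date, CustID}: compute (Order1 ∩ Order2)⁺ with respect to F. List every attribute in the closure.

Order1 ∩ Order2 = {CName, ItemID, CustID}.
ItemID → Date applies, adding Date
Closure: {CName, ItemID, Date, CustID}.

CName, ItemID, Date, CustID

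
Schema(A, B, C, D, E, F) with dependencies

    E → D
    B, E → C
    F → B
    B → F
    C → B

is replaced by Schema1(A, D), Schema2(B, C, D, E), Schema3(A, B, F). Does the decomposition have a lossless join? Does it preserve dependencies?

Lossless test (chase): Rows 2 and 3 agree on B; apply B→F and equate their F entries. No row becomes fully distinguished — the join is lossy.
Dependency preservation: every FD's attributes lie within a single fragment, so each can be enforced locally — preserved.

lossy but dependency-preserving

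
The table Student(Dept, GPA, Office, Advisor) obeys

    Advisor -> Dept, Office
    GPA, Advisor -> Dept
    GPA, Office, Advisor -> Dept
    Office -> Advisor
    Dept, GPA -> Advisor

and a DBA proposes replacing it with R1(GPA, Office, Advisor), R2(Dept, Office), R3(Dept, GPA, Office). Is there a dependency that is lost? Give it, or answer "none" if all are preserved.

Advisor → Dept, Office: restricted closure across fragments reaches Dept, Office.
GPA, Advisor → Dept: restricted closure across fragments reaches Dept.
GPA, Office, Advisor → Dept: restricted closure across fragments reaches Dept.
Office → Advisor lies within R1.
Dept, GPA → Advisor: restricted closure across fragments reaches Advisor.
Every dependency is enforceable on the fragments, so the decomposition is dependency-preserving.

none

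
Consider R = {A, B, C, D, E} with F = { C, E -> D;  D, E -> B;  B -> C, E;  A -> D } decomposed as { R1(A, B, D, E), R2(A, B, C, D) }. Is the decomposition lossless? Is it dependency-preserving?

lossless but not dependency-preserving

Lossless test: (A, B, D)⁺ = {A, B, C, D, E}, which contains all of one fragment — lossless.
Dependency preservation: the restricted closure of {C, E} across the fragments never reaches {D}, so C, E → D cannot be enforced without a join — not preserved.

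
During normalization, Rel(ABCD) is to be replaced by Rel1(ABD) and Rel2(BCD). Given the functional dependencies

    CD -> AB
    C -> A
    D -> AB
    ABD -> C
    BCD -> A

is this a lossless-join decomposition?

Common attributes: Rel1 ∩ Rel2 = {BD}.
Closure of {BD}: D → AB applies, adding A; ABD → C applies, adding C. So (BD)⁺ = {ABCD}.
This closure contains every attribute of Rel1, so Rel1 ∩ Rel2 → Rel1. The join is lossless.

Yes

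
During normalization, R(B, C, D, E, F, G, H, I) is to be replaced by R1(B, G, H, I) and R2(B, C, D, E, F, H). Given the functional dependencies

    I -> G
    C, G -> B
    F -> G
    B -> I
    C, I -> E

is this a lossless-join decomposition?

Common attributes: R1 ∩ R2 = {B, H}.
Closure of {B, H}: B → I applies, adding I; I → G applies, adding G. So (B, H)⁺ = {B, G, H, I}.
This closure contains every attribute of R1, so R1 ∩ R2 → R1. The join is lossless.

Yes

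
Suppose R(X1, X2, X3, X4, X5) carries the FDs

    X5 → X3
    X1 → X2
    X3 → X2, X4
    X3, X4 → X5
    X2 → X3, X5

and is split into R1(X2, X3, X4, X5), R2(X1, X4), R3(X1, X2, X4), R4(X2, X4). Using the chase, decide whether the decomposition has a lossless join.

Chase test. Columns are X1, X2, X3, X4, X5; row i has aⱼ where attribute j ∈ Ri, else bᵢⱼ.
Initial tableau (one row per fragment):
  row 1: b11 a2 a3 a4 a5
  row 2: a1 b22 b23 a4 b25
  row 3: a1 a2 b33 a4 b35
  row 4: b41 a2 b43 a4 b45
Rows 2 and 3 agree on X1; apply X1→X2 and equate their X2 entries.
Rows 1 and 2 agree on X2; apply X2→X3, X5 and equate their X3, X5 entries.
Rows 1 and 3 agree on X2; apply X2→X3, X5 and equate their X3, X5 entries.
Rows 1 and 4 agree on X2; apply X2→X3, X5 and equate their X3, X5 entries.
Row 2 is now all distinguished symbols — the join is lossless.

Yes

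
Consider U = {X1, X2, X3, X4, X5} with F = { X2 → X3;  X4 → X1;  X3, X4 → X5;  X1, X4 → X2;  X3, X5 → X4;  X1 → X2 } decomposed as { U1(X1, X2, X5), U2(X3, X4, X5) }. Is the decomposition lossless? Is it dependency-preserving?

Lossless test: (X5)⁺ = {X5}, which is a superkey of neither fragment — lossy.
Dependency preservation: the restricted closure of {X2} across the fragments never reaches {X3}, so X2 → X3 cannot be enforced without a join — not preserved.

lossy and not dependency-preserving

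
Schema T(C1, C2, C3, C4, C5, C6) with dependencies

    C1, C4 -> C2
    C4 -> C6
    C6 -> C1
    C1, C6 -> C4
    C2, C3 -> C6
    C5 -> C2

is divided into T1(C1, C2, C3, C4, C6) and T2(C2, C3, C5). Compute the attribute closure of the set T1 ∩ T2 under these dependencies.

T1 ∩ T2 = {C2, C3}.
C2, C3 → C6 applies, adding C6
C6 → C1 applies, adding C1
C1, C6 → C4 applies, adding C4
Closure: {C1, C2, C3, C4, C6}.

C1, C2, C3, C4, C6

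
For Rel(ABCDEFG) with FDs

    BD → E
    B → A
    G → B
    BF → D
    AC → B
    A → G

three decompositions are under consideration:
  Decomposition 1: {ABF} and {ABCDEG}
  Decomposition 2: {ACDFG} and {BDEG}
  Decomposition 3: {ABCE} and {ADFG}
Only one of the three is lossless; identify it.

Decomposition 1: common = {AB}, closure = {ABG} → lossy.
Decomposition 2: common = {DG}, closure = {ABDEG} → lossless.
Decomposition 3: common = {A}, closure = {ABG} → lossy.

Decomposition 2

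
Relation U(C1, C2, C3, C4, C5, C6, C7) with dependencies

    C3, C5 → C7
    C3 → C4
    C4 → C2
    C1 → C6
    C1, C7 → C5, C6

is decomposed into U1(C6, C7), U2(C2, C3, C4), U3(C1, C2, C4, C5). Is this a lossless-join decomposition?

Chase test. Columns are C1, C2, C3, C4, C5, C6, C7; row i has aⱼ where attribute j ∈ Ui, else bᵢⱼ.
Initial tableau (one row per fragment):
  row 1: b11 b12 b13 b14 b15 a6 a7
  row 2: b21 a2 a3 a4 b25 b26 b27
  row 3: a1 a2 b33 a4 a5 b36 b37
No row becomes fully distinguished — the join is lossy.

No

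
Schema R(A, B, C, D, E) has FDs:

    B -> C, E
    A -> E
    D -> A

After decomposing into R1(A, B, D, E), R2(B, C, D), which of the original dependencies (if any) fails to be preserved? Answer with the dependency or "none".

B → C, E: restricted closure across fragments reaches C, E.
A → E lies within R1.
D → A lies within R1.
Every dependency is enforceable on the fragments, so the decomposition is dependency-preserving.

none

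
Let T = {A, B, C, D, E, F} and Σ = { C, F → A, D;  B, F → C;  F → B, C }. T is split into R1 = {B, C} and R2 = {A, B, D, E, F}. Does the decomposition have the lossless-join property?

Common attributes: R1 ∩ R2 = {B}.
No dependency enlarges {B}, so (B)⁺ = {B}.
The closure contains neither all of R1 = {B, C} nor all of R2 = {A, B, D, E, F}, so the common attributes are not a superkey of either fragment. The join is lossy.

No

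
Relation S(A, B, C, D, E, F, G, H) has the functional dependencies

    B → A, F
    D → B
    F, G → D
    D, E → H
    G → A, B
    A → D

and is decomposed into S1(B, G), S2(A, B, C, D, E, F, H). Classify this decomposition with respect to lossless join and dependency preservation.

lossy but dependency-preserving

Lossless test: (B)⁺ = {A, B, D, F}, which is a superkey of neither fragment — lossy.
Dependency preservation: F, G → D; G → A, B are not contained in any single fragment, but the restricted closure of each left-hand side across the fragments still reaches the right-hand side; the remaining FDs each lie inside some fragment. All dependencies are preserved.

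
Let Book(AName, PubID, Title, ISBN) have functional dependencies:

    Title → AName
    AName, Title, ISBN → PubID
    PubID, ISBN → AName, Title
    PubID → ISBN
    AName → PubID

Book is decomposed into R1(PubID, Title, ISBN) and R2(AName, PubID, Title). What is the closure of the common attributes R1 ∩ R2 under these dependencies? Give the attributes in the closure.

R1 ∩ R2 = {PubID, Title}.
Title → AName applies, adding AName
PubID → ISBN applies, adding ISBN
Closure: {AName, PubID, Title, ISBN}.

AName, PubID, Title, ISBN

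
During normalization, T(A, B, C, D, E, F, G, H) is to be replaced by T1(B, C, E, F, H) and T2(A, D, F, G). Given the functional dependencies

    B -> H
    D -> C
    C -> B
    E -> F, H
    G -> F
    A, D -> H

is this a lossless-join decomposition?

Common attributes: T1 ∩ T2 = {F}.
No dependency enlarges {F}, so (F)⁺ = {F}.
The closure contains neither all of T1 = {B, C, E, F, H} nor all of T2 = {A, D, F, G}, so the common attributes are not a superkey of either fragment. The join is lossy.

No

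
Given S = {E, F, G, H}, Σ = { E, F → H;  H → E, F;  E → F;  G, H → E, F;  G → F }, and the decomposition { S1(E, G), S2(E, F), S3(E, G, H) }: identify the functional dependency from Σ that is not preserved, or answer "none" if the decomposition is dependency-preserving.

G → F

Check G → F: no single fragment contains all of {F, G}, and the restricted closure of {G} across the fragments never reaches {F}.
E, F → H is preserved.
H → E, F is preserved.
E → F is preserved.
G, H → E, F is preserved.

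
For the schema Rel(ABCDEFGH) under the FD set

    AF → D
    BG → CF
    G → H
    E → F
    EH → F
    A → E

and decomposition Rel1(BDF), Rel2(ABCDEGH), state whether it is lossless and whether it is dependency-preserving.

lossy and not dependency-preserving

Lossless test: (BD)⁺ = {BD}, which is a superkey of neither fragment — lossy.
Dependency preservation: the restricted closure of {BG} across the fragments never reaches {CF}, so BG → CF cannot be enforced without a join — not preserved.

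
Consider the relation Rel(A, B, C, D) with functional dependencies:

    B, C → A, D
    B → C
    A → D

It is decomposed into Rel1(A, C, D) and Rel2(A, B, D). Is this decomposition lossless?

Common attributes: Rel1 ∩ Rel2 = {A, D}.
No dependency enlarges {A, D}, so (A, D)⁺ = {A, D}.
The closure contains neither all of Rel1 = {A, C, D} nor all of Rel2 = {A, B, D}, so the common attributes are not a superkey of either fragment. The join is lossy.

No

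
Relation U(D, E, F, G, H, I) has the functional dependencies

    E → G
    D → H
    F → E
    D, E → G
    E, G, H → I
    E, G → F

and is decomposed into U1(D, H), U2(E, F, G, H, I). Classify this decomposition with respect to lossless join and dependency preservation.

Lossless test: (H)⁺ = {H}, which is a superkey of neither fragment — lossy.
Dependency preservation: D, E → G is not contained in any single fragment, but the restricted closure of its left-hand side across the fragments still reaches the right-hand side; the remaining FDs each lie inside some fragment. All dependencies are preserved.

lossy but dependency-preserving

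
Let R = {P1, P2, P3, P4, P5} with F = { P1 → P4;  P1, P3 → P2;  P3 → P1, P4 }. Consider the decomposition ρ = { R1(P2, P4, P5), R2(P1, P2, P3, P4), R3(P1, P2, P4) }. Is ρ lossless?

No

Chase test. Columns are P1, P2, P3, P4, P5; row i has aⱼ where attribute j ∈ Ri, else bᵢⱼ.
Initial tableau (one row per fragment):
  row 1: b11 a2 b13 a4 a5
  row 2: a1 a2 a3 a4 b25
  row 3: a1 a2 b33 a4 b35
No row becomes fully distinguished — the join is lossy.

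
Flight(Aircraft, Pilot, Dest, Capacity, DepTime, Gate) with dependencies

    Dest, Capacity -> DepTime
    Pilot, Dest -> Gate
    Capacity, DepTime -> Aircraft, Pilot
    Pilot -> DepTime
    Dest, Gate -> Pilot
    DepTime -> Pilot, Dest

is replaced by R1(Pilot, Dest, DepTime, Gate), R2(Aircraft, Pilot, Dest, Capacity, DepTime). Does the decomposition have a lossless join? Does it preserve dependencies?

lossless and dependency-preserving

Lossless test: (Pilot, Dest, DepTime)⁺ = {Pilot, Dest, DepTime, Gate}, which contains all of one fragment — lossless.
Dependency preservation: every FD's attributes lie within a single fragment, so each can be enforced locally — preserved.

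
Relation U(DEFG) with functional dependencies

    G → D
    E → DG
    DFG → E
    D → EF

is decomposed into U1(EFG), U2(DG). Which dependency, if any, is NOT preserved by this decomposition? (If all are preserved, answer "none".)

none

G → D lies within U2.
E → DG: restricted closure across fragments reaches DG.
DFG → E: restricted closure across fragments reaches E.
D → EF: restricted closure across fragments reaches EF.
Every dependency is enforceable on the fragments, so the decomposition is dependency-preserving.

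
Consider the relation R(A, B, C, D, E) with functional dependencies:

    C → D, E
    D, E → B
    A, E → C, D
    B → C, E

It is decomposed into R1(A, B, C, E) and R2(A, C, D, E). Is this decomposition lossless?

Common attributes: R1 ∩ R2 = {A, C, E}.
Closure of {A, C, E}: C → D, E applies, adding D; D, E → B applies, adding B. So (A, C, E)⁺ = {A, B, C, D, E}.
This closure contains every attribute of R1, so R1 ∩ R2 → R1. The join is lossless.

Yes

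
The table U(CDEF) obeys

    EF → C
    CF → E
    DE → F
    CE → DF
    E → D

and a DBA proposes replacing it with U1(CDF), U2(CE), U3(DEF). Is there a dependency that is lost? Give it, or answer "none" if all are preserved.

Check CF → E: no single fragment contains all of {CEF}, and the restricted closure of {CF} across the fragments never reaches {E}.
EF → C is preserved.
DE → F is preserved.
CE → DF is preserved.
E → D is preserved.

CF → E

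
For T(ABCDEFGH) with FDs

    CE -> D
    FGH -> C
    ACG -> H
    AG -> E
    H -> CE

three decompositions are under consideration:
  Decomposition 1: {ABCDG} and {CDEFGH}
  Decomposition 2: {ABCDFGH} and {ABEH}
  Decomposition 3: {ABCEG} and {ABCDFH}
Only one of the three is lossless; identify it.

Decomposition 2

Decomposition 1: common = {CDG}, closure = {CDG} → lossy.
Decomposition 2: common = {ABH}, closure = {ABCDEH} → lossless.
Decomposition 3: common = {ABC}, closure = {ABC} → lossy.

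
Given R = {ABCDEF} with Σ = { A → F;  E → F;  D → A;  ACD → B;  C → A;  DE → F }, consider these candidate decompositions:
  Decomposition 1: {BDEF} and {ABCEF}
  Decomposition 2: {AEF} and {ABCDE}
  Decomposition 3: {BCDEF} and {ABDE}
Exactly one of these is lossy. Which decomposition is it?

Decomposition 1

Decomposition 1: common = {BEF}, closure = {BEF} → lossy.
Decomposition 2: common = {AE}, closure = {AEF} → lossless.
Decomposition 3: common = {BDE}, closure = {ABDEF} → lossless.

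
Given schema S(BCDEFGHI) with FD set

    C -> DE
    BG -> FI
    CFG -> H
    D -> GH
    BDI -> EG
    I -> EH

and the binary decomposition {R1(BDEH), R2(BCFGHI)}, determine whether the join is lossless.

No

Common attributes: R1 ∩ R2 = {BH}.
No dependency enlarges {BH}, so (BH)⁺ = {BH}.
The closure contains neither all of R1 = {BDEH} nor all of R2 = {BCFGHI}, so the common attributes are not a superkey of either fragment. The join is lossy.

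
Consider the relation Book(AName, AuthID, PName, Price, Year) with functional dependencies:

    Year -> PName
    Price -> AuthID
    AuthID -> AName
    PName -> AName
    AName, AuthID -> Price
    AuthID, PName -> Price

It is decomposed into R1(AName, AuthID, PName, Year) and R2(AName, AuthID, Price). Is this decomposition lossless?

Yes

Common attributes: R1 ∩ R2 = {AName, AuthID}.
Closure of {AName, AuthID}: AName, AuthID → Price applies, adding Price. So (AName, AuthID)⁺ = {AName, AuthID, Price}.
This closure contains every attribute of R2, so R1 ∩ R2 → R2. The join is lossless.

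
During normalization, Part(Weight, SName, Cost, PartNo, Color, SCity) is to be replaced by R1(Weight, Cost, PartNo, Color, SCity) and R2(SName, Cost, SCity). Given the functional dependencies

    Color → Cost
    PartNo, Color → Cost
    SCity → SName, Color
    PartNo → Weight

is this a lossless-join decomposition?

Yes

Common attributes: R1 ∩ R2 = {Cost, SCity}.
Closure of {Cost, SCity}: SCity → SName, Color applies, adding SName, Color. So (Cost, SCity)⁺ = {SName, Cost, Color, SCity}.
This closure contains every attribute of R2, so R1 ∩ R2 → R2. The join is lossless.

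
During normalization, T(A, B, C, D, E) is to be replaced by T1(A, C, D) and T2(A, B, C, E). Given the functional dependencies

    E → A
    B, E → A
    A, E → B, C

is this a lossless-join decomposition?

No

Common attributes: T1 ∩ T2 = {A, C}.
No dependency enlarges {A, C}, so (A, C)⁺ = {A, C}.
The closure contains neither all of T1 = {A, C, D} nor all of T2 = {A, B, C, E}, so the common attributes are not a superkey of either fragment. The join is lossy.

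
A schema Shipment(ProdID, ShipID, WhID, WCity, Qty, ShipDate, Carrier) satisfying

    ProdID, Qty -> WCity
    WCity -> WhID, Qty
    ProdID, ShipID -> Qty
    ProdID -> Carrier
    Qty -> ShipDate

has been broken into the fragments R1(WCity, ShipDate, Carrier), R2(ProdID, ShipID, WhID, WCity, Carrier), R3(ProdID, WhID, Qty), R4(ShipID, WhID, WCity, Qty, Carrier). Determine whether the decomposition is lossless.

Chase test. Columns are ProdID, ShipID, WhID, WCity, Qty, ShipDate, Carrier; row i has aⱼ where attribute j ∈ Ri, else bᵢⱼ.
Initial tableau (one row per fragment):
  row 1: b11 b12 b13 a4 b15 a6 a7
  row 2: a1 a2 a3 a4 b25 b26 a7
  row 3: a1 b32 a3 b34 a5 b36 b37
  row 4: b41 a2 a3 a4 a5 b46 a7
Rows 1 and 2 agree on WCity; apply WCity→WhID, Qty and equate their WhID, Qty entries.
Rows 1 and 4 agree on WCity; apply WCity→WhID, Qty and equate their WhID, Qty entries.
Rows 2 and 3 agree on ProdID; apply ProdID→Carrier and equate their Carrier entries.
Rows 1 and 2 agree on Qty; apply Qty→ShipDate and equate their ShipDate entries.
Rows 1 and 3 agree on Qty; apply Qty→ShipDate and equate their ShipDate entries.
Rows 1 and 4 agree on Qty; apply Qty→ShipDate and equate their ShipDate entries.
Rows 2 and 3 agree on ProdID, Qty; apply ProdID, Qty→WCity and equate their WCity entries.
Row 2 is now all distinguished symbols — the join is lossless.

Yes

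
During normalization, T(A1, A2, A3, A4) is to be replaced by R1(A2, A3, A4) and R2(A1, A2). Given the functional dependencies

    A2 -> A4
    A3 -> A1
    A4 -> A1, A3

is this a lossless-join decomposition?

Yes

Common attributes: R1 ∩ R2 = {A2}.
Closure of {A2}: A2 → A4 applies, adding A4; A4 → A1, A3 applies, adding A1, A3. So (A2)⁺ = {A1, A2, A3, A4}.
This closure contains every attribute of R1, so R1 ∩ R2 → R1. The join is lossless.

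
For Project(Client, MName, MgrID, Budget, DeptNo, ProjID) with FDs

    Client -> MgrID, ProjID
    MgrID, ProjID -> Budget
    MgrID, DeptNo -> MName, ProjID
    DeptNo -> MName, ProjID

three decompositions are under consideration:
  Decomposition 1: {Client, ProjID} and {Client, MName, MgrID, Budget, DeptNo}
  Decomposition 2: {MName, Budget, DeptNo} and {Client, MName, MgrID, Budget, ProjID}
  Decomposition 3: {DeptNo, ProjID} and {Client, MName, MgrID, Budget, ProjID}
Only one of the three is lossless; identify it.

Decomposition 1: common = {Client}, closure = {Client, MgrID, Budget, ProjID} → lossless.
Decomposition 2: common = {MName, Budget}, closure = {MName, Budget} → lossy.
Decomposition 3: common = {ProjID}, closure = {ProjID} → lossy.

Decomposition 1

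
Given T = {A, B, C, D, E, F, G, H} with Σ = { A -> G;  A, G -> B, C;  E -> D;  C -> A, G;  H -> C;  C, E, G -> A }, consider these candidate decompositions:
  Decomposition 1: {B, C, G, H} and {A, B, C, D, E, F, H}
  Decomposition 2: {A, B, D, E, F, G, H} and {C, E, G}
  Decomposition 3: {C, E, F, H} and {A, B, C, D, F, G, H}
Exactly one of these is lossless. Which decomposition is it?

Decomposition 1: common = {B, C, H}, closure = {A, B, C, G, H} → lossless.
Decomposition 2: common = {E, G}, closure = {D, E, G} → lossy.
Decomposition 3: common = {C, F, H}, closure = {A, B, C, F, G, H} → lossy.

Decomposition 1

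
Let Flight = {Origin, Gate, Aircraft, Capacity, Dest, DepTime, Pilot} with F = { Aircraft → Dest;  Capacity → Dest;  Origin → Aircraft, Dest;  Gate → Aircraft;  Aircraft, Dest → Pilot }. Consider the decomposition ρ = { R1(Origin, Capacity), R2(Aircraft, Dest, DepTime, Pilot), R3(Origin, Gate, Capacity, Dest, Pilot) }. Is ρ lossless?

Chase test. Columns are Origin, Gate, Aircraft, Capacity, Dest, DepTime, Pilot; row i has aⱼ where attribute j ∈ Ri, else bᵢⱼ.
Initial tableau (one row per fragment):
  row 1: a1 b12 b13 a4 b15 b16 b17
  row 2: b21 b22 a3 b24 a5 a6 a7
  row 3: a1 a2 b33 a4 a5 b36 a7
Rows 1 and 3 agree on Capacity; apply Capacity→Dest and equate their Dest entries.
Rows 1 and 3 agree on Origin; apply Origin→Aircraft, Dest and equate their Aircraft, Dest entries.
Rows 1 and 3 agree on Aircraft, Dest; apply Aircraft, Dest→Pilot and equate their Pilot entries.
No row becomes fully distinguished — the join is lossy.

No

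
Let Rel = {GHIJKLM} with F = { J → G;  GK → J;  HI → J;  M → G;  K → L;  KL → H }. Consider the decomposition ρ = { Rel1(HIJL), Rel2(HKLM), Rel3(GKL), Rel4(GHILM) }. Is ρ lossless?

No

Chase test. Columns are GHIJKLM; row i has aⱼ where attribute j ∈ Reli, else bᵢⱼ.
Initial tableau (one row per fragment):
  row 1: b11 a2 a3 a4 b15 a6 b17
  row 2: b21 a2 b23 b24 a5 a6 a7
  row 3: a1 b32 b33 b34 a5 a6 b37
  row 4: a1 a2 a3 b44 b45 a6 a7
Rows 1 and 4 agree on HI; apply HI→J and equate their J entries.
Rows 2 and 4 agree on M; apply M→G and equate their G entries.
Rows 2 and 3 agree on KL; apply KL→H and equate their H entries.
Rows 1 and 4 agree on J; apply J→G and equate their G entries.
Rows 2 and 3 agree on GK; apply GK→J and equate their J entries.
No row becomes fully distinguished — the join is lossy.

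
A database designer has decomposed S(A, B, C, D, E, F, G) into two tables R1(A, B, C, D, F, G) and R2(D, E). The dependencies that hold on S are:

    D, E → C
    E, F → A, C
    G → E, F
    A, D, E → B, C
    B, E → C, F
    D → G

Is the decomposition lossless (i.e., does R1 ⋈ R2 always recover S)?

Common attributes: R1 ∩ R2 = {D}.
Closure of {D}: D → G applies, adding G; G → E, F applies, adding E, F; D, E → C applies, adding C; E, F → A, C applies, adding A; A, D, E → B, C applies, adding B. So (D)⁺ = {A, B, C, D, E, F, G}.
This closure contains every attribute of R1, so R1 ∩ R2 → R1. The join is lossless.

Yes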